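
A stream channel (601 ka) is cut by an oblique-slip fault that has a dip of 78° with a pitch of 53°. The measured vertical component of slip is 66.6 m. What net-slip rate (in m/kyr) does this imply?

0.142 m/kyr

dip-slip = throw / sin(dip) = 66.6 / sin(78°) = 68.09 m
net slip = dip-slip / sin(rake) = 68.09 / sin(53°) = 85.26 m
rate = 85.26 m / 601 ka = 0.000142 m/yr = 0.142 m/kyr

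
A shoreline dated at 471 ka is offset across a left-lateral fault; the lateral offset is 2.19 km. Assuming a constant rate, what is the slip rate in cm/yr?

0.465 cm/yr

rate = 2.19 km / 471 ka = 0.00465 m/yr = 0.465 cm/yr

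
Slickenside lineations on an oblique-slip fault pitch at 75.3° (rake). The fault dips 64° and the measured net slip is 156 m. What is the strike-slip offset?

strike-slip = net slip × cos(rake) = 156 m × cos(75.3°) = 39.6 m

39.6 m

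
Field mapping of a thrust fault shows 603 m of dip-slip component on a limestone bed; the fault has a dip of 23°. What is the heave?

555 m

heave = dip-slip × cos(dip) = 603 m × cos(23°) = 555 m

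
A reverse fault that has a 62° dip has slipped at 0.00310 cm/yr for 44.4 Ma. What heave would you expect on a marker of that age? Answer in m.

646 m

dip-slip = rate × time = 0.00310 cm/yr × 44.4 Ma = 1376 m
heave = dip-slip × cos(dip) = 1376 × cos(62°) = 646 m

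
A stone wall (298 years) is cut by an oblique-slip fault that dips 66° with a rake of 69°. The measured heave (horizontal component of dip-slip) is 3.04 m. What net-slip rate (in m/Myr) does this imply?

26900 m/Myr

dip-slip = heave / cos(dip) = 3.04 / cos(66°) = 7.474 m
net slip = dip-slip / sin(rake) = 7.474 / sin(69°) = 8.006 m
rate = 8.006 m / 298 years = 0.0269 m/yr = 26900 m/Myr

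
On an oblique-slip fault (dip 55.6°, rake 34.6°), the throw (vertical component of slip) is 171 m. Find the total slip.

365 m

dip-slip = throw / sin(dip) = 171 / sin(55.6°) = 207.2 m
net slip = dip-slip / sin(rake) = 207.2 / sin(34.6°) = 365 m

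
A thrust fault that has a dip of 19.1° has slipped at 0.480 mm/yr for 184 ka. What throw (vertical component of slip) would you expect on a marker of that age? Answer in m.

dip-slip = rate × time = 0.480 mm/yr × 184 ka = 88.32 m
throw = dip-slip × sin(dip) = 88.32 × sin(19.1°) = 28.9 m

28.9 m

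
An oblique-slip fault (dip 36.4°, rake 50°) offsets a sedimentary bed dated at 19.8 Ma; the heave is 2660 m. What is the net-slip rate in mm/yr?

0.218 mm/yr

dip-slip = heave / cos(dip) = 2660 / cos(36.4°) = 3305 m
net slip = dip-slip / sin(rake) = 3305 / sin(50°) = 4314 m
rate = 4314 m / 19.8 Ma = 0.000218 m/yr = 0.218 mm/yr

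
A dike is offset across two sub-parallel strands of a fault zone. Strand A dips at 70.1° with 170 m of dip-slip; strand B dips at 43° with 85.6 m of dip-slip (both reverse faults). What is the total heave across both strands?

heave_A = 170 × cos(70.1°) = 57.86 m
heave_B = 85.6 × cos(43°) = 62.60 m
total = 57.86 + 62.60 = 120 m

120 m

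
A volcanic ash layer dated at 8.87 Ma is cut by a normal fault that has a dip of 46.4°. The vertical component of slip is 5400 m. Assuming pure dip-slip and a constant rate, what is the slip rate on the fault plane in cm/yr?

0.0841 cm/yr

dip-slip = throw / sin(dip) = 5400 m / sin(46.4°) = 7457 m
rate = 7457 m / 8.87 Ma = 0.000841 m/yr = 0.0841 cm/yr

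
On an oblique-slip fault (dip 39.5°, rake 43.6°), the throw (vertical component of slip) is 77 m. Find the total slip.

dip-slip = throw / sin(dip) = 77 / sin(39.5°) = 121.1 m
net slip = dip-slip / sin(rake) = 121.1 / sin(43.6°) = 176 m

176 m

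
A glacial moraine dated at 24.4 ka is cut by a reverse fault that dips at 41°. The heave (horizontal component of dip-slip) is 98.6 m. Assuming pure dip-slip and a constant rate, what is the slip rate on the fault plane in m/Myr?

5350 m/Myr

dip-slip = heave / cos(dip) = 98.6 m / cos(41°) = 130.6 m
rate = 130.6 m / 24.4 ka = 0.00535 m/yr = 5350 m/Myr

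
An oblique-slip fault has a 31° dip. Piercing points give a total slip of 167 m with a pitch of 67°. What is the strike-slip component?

65.3 m

strike-slip = net slip × cos(rake) = 167 m × cos(67°) = 65.3 m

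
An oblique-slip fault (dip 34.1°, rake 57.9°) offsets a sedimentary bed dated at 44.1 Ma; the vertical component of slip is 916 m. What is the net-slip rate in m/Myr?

dip-slip = throw / sin(dip) = 916 / sin(34.1°) = 1634 m
net slip = dip-slip / sin(rake) = 1634 / sin(57.9°) = 1929 m
rate = 1929 m / 44.1 Ma = 0.0000437 m/yr = 43.7 m/Myr

43.7 m/Myr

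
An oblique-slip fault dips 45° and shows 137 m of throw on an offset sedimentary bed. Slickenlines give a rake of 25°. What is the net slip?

458 m

dip-slip = throw / sin(dip) = 137 / sin(45°) = 193.7 m
net slip = dip-slip / sin(rake) = 193.7 / sin(25°) = 458 m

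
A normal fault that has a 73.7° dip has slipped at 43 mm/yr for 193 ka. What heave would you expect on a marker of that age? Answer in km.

dip-slip = rate × time = 43 mm/yr × 193 ka = 8299 m
heave = dip-slip × cos(dip) = 8299 × cos(73.7°) = 2330 m = 2.33 km

2.33 km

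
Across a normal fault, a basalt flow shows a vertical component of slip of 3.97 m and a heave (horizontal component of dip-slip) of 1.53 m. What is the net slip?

net slip = √(throw² + heave²) = √(3.97² + 1.53²) = 4.25 m

4.25 m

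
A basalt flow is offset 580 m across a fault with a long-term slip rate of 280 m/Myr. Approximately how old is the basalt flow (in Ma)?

age = offset / rate = 580 m / (280 m/Myr) = 2.07e+06 yr = 2.07 Ma

2.07 Ma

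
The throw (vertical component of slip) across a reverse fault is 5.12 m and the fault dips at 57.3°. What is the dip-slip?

6.08 m

dip-slip = throw / sin(dip) = 5.12 / sin(57.3°) = 6.08 m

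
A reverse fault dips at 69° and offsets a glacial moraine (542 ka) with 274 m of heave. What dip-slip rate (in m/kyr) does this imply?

dip-slip = heave / cos(dip) = 274 m / cos(69°) = 764.6 m
rate = 764.6 m / 542 ka = 0.00141 m/yr = 1.41 m/kyr

1.41 m/kyr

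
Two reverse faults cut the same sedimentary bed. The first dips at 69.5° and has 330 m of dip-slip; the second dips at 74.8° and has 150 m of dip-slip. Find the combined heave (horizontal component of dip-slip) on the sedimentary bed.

155 m

heave_A = 330 × cos(69.5°) = 115.6 m
heave_B = 150 × cos(74.8°) = 39.33 m
total = 115.6 + 39.33 = 155 m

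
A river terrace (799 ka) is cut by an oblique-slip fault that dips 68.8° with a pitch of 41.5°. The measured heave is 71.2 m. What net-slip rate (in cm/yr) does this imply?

dip-slip = heave / cos(dip) = 71.2 / cos(68.8°) = 196.9 m
net slip = dip-slip / sin(rake) = 196.9 / sin(41.5°) = 297.1 m
rate = 297.1 m / 799 ka = 0.000372 m/yr = 0.0372 cm/yr

0.0372 cm/yr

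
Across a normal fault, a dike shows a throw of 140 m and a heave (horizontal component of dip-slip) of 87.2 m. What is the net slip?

165 m

net slip = √(throw² + heave²) = √(140² + 87.2²) = 165 m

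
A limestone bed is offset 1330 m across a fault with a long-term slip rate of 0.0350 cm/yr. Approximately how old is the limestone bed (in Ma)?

3.80 Ma

age = offset / rate = 1330 m / (0.0350 cm/yr) = 3.8e+06 yr = 3.80 Ma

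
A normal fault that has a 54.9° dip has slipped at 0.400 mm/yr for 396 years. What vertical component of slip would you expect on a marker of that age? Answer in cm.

dip-slip = rate × time = 0.400 mm/yr × 396 years = 0.1584 m
throw = dip-slip × sin(dip) = 0.1584 × sin(54.9°) = 0.130 m = 13 cm

13 cm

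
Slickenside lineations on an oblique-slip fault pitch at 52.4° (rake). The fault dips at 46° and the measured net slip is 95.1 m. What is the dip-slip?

75.3 m

dip-slip = net slip × sin(rake) = 95.1 m × sin(52.4°) = 75.3 m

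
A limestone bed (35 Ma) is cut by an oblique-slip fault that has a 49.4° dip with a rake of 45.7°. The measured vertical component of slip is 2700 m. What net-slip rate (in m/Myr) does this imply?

142 m/Myr

dip-slip = throw / sin(dip) = 2700 / sin(49.4°) = 3556 m
net slip = dip-slip / sin(rake) = 3556 / sin(45.7°) = 4969 m
rate = 4969 m / 35 Ma = 0.000142 m/yr = 142 m/Myr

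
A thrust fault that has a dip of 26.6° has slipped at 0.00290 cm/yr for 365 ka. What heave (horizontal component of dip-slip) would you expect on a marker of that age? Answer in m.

9.46 m

dip-slip = rate × time = 0.00290 cm/yr × 365 ka = 10.58 m
heave = dip-slip × cos(dip) = 10.58 × cos(26.6°) = 9.46 m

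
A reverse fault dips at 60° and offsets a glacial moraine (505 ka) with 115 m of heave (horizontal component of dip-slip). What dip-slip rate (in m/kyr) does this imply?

dip-slip = heave / cos(dip) = 115 m / cos(60°) = 230 m
rate = 230 m / 505 ka = 0.000455 m/yr = 0.455 m/kyr

0.455 m/kyr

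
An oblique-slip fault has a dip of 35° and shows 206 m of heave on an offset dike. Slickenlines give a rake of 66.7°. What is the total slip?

dip-slip = heave / cos(dip) = 206 / cos(35°) = 251.5 m
net slip = dip-slip / sin(rake) = 251.5 / sin(66.7°) = 274 m

274 m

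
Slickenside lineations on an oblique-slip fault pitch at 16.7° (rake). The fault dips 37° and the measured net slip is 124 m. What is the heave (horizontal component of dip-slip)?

28.5 m

dip-slip = net slip × sin(rake) = 124 m × sin(16.7°) = 35.63 m
heave = dip-slip × cos(dip) = 35.63 × cos(37°) = 28.5 m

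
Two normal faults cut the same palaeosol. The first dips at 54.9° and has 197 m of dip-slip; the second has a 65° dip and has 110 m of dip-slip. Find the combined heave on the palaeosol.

160 m

heave_A = 197 × cos(54.9°) = 113.3 m
heave_B = 110 × cos(65°) = 46.49 m
total = 113.3 + 46.49 = 160 m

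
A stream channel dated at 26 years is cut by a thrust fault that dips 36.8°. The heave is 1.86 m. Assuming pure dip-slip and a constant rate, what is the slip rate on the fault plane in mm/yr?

89.3 mm/yr

dip-slip = heave / cos(dip) = 1.86 m / cos(36.8°) = 2.323 m
rate = 2.323 m / 26 years = 0.0893 m/yr = 89.3 mm/yr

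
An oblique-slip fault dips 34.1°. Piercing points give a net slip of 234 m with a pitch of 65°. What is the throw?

119 m

dip-slip = net slip × sin(rake) = 234 m × sin(65°) = 212.1 m
throw = dip-slip × sin(dip) = 212.1 × sin(34.1°) = 119 m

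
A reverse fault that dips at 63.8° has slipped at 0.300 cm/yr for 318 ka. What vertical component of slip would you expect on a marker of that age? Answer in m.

dip-slip = rate × time = 0.300 cm/yr × 318 ka = 954 m
throw = dip-slip × sin(dip) = 954 × sin(63.8°) = 856 m

856 m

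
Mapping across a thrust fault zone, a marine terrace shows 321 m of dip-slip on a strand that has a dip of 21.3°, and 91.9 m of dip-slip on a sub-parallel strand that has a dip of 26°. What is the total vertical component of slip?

157 m

throw_A = 321 × sin(21.3°) = 116.6 m
throw_B = 91.9 × sin(26°) = 40.29 m
total = 116.6 + 40.29 = 157 m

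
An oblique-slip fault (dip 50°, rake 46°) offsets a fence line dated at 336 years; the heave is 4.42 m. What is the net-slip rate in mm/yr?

28.4 mm/yr

dip-slip = heave / cos(dip) = 4.42 / cos(50°) = 6.876 m
net slip = dip-slip / sin(rake) = 6.876 / sin(46°) = 9.559 m
rate = 9.559 m / 336 years = 0.0284 m/yr = 28.4 mm/yr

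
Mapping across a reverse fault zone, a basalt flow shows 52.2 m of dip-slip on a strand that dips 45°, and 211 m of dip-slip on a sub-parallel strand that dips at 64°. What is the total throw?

227 m

throw_A = 52.2 × sin(45°) = 36.91 m
throw_B = 211 × sin(64°) = 189.6 m
total = 36.91 + 189.6 = 227 m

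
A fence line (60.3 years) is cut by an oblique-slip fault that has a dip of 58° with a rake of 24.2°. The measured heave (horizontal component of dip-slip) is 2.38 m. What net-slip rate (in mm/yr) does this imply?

182 mm/yr

dip-slip = heave / cos(dip) = 2.38 / cos(58°) = 4.491 m
net slip = dip-slip / sin(rake) = 4.491 / sin(24.2°) = 10.96 m
rate = 10.96 m / 60.3 years = 0.182 m/yr = 182 mm/yr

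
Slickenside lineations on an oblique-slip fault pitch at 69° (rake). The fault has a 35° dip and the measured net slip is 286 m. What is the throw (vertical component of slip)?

dip-slip = net slip × sin(rake) = 286 m × sin(69°) = 267 m
throw = dip-slip × sin(dip) = 267 × sin(35°) = 153 m

153 m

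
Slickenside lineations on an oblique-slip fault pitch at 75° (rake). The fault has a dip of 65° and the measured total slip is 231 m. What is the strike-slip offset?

strike-slip = net slip × cos(rake) = 231 m × cos(75°) = 59.8 m

59.8 m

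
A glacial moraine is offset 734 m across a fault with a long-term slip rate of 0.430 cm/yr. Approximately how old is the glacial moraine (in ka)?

age = offset / rate = 734 m / (0.430 cm/yr) = 171000 yr = 171 ka

171 ka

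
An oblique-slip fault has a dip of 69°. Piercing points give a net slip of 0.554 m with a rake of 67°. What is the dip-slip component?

dip-slip = net slip × sin(rake) = 0.554 m × sin(67°) = 0.510 m

0.510 m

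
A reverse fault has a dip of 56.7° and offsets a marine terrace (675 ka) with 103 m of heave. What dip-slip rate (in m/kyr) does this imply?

0.278 m/kyr

dip-slip = heave / cos(dip) = 103 m / cos(56.7°) = 187.6 m
rate = 187.6 m / 675 ka = 0.000278 m/yr = 0.278 m/kyr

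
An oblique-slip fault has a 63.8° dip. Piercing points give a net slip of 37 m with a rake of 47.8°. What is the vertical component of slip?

dip-slip = net slip × sin(rake) = 37 m × sin(47.8°) = 27.41 m
throw = dip-slip × sin(dip) = 27.41 × sin(63.8°) = 24.6 m

24.6 m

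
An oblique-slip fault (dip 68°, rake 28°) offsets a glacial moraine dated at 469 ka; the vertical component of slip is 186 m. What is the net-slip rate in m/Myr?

911 m/Myr

dip-slip = throw / sin(dip) = 186 / sin(68°) = 200.6 m
net slip = dip-slip / sin(rake) = 200.6 / sin(28°) = 427.3 m
rate = 427.3 m / 469 ka = 0.000911 m/yr = 911 m/Myr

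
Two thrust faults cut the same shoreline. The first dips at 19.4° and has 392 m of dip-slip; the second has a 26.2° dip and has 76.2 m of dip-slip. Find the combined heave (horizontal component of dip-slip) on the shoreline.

438 m

heave_A = 392 × cos(19.4°) = 369.7 m
heave_B = 76.2 × cos(26.2°) = 68.37 m
total = 369.7 + 68.37 = 438 m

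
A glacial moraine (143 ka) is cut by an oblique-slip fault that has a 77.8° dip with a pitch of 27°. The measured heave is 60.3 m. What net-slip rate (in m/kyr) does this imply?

dip-slip = heave / cos(dip) = 60.3 / cos(77.8°) = 285.3 m
net slip = dip-slip / sin(rake) = 285.3 / sin(27°) = 628.5 m
rate = 628.5 m / 143 ka = 0.00440 m/yr = 4.40 m/kyr

4.40 m/kyr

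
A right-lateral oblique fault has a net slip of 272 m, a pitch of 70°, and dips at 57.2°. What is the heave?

dip-slip = net slip × sin(rake) = 272 m × sin(70°) = 255.6 m
heave = dip-slip × cos(dip) = 255.6 × cos(57.2°) = 138 m

138 m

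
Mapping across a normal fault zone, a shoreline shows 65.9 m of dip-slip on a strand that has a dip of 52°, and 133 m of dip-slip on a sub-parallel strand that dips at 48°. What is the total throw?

throw_A = 65.9 × sin(52°) = 51.93 m
throw_B = 133 × sin(48°) = 98.84 m
total = 51.93 + 98.84 = 151 m

151 m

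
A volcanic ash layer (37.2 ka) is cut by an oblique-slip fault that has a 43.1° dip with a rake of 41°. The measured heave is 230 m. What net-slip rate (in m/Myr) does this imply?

12900 m/Myr

dip-slip = heave / cos(dip) = 230 / cos(43.1°) = 315 m
net slip = dip-slip / sin(rake) = 315 / sin(41°) = 480.1 m
rate = 480.1 m / 37.2 ka = 0.0129 m/yr = 12900 m/Myr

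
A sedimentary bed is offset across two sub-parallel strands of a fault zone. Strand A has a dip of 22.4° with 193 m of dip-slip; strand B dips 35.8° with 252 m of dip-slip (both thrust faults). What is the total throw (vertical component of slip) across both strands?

throw_A = 193 × sin(22.4°) = 73.55 m
throw_B = 252 × sin(35.8°) = 147.4 m
total = 73.55 + 147.4 = 221 m

221 m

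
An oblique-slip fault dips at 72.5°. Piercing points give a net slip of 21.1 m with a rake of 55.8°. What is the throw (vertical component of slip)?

dip-slip = net slip × sin(rake) = 21.1 m × sin(55.8°) = 17.45 m
throw = dip-slip × sin(dip) = 17.45 × sin(72.5°) = 16.6 m

16.6 m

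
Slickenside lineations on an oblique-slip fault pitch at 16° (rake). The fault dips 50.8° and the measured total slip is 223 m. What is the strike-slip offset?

strike-slip = net slip × cos(rake) = 223 m × cos(16°) = 214 m

214 m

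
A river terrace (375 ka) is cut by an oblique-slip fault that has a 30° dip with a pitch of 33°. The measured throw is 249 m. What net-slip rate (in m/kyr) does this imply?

dip-slip = throw / sin(dip) = 249 / sin(30°) = 498 m
net slip = dip-slip / sin(rake) = 498 / sin(33°) = 914.4 m
rate = 914.4 m / 375 ka = 0.00244 m/yr = 2.44 m/kyr

2.44 m/kyr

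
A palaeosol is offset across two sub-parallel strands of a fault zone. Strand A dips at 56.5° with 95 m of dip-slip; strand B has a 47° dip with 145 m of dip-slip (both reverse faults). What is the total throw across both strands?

throw_A = 95 × sin(56.5°) = 79.22 m
throw_B = 145 × sin(47°) = 106 m
total = 79.22 + 106 = 185 m

185 m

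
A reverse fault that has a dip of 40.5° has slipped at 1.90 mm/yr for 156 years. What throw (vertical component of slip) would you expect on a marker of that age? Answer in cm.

dip-slip = rate × time = 1.90 mm/yr × 156 years = 0.2964 m
throw = dip-slip × sin(dip) = 0.2964 × sin(40.5°) = 0.192 m = 19.2 cm

19.2 cm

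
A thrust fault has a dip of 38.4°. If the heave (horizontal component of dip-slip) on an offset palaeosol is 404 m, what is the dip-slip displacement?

516 m

dip-slip = heave / cos(dip) = 404 / cos(38.4°) = 516 m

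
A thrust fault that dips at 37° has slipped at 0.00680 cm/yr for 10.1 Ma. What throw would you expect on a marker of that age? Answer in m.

dip-slip = rate × time = 0.00680 cm/yr × 10.1 Ma = 686.8 m
throw = dip-slip × sin(dip) = 686.8 × sin(37°) = 413 m

413 m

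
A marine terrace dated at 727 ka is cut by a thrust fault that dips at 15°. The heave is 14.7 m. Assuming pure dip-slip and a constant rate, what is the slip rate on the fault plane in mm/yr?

dip-slip = heave / cos(dip) = 14.7 m / cos(15°) = 15.22 m
rate = 15.22 m / 727 ka = 0.0000209 m/yr = 0.0209 mm/yr

0.0209 mm/yr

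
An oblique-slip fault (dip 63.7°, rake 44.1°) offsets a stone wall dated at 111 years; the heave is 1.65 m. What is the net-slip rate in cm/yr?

dip-slip = heave / cos(dip) = 1.65 / cos(63.7°) = 3.724 m
net slip = dip-slip / sin(rake) = 3.724 / sin(44.1°) = 5.351 m
rate = 5.351 m / 111 years = 0.0482 m/yr = 4.82 cm/yr

4.82 cm/yr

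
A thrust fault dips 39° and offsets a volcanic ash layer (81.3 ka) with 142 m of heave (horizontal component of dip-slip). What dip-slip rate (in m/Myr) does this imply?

2250 m/Myr

dip-slip = heave / cos(dip) = 142 m / cos(39°) = 182.7 m
rate = 182.7 m / 81.3 ka = 0.00225 m/yr = 2250 m/Myr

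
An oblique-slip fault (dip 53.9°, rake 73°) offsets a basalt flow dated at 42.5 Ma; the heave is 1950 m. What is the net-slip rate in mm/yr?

0.0814 mm/yr

dip-slip = heave / cos(dip) = 1950 / cos(53.9°) = 3310 m
net slip = dip-slip / sin(rake) = 3310 / sin(73°) = 3461 m
rate = 3461 m / 42.5 Ma = 0.0000814 m/yr = 0.0814 mm/yr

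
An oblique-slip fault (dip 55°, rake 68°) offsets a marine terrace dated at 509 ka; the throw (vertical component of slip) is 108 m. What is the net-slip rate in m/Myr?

dip-slip = throw / sin(dip) = 108 / sin(55°) = 131.8 m
net slip = dip-slip / sin(rake) = 131.8 / sin(68°) = 142.2 m
rate = 142.2 m / 509 ka = 0.000279 m/yr = 279 m/Myr

279 m/Myr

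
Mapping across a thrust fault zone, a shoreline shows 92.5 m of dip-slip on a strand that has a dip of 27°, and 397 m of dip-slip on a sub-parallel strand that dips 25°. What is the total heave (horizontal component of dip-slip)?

heave_A = 92.5 × cos(27°) = 82.42 m
heave_B = 397 × cos(25°) = 359.8 m
total = 82.42 + 359.8 = 442 m

442 m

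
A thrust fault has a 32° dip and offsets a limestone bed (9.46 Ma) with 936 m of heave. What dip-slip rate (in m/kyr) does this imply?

dip-slip = heave / cos(dip) = 936 m / cos(32°) = 1104 m
rate = 1104 m / 9.46 Ma = 0.000117 m/yr = 0.117 m/kyr

0.117 m/kyr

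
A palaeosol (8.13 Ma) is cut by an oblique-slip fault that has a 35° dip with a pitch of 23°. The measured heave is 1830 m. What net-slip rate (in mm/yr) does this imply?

0.703 mm/yr

dip-slip = heave / cos(dip) = 1830 / cos(35°) = 2234 m
net slip = dip-slip / sin(rake) = 2234 / sin(23°) = 5718 m
rate = 5718 m / 8.13 Ma = 0.000703 m/yr = 0.703 mm/yr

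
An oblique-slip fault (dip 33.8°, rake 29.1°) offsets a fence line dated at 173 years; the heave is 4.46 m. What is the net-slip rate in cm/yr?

6.38 cm/yr

dip-slip = heave / cos(dip) = 4.46 / cos(33.8°) = 5.367 m
net slip = dip-slip / sin(rake) = 5.367 / sin(29.1°) = 11.04 m
rate = 11.04 m / 173 years = 0.0638 m/yr = 6.38 cm/yr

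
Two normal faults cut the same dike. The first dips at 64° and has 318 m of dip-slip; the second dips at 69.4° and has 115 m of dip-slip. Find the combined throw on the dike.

throw_A = 318 × sin(64°) = 285.8 m
throw_B = 115 × sin(69.4°) = 107.6 m
total = 285.8 + 107.6 = 393 m

393 m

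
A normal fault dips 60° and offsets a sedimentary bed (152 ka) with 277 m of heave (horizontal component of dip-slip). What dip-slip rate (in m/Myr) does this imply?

dip-slip = heave / cos(dip) = 277 m / cos(60°) = 554 m
rate = 554 m / 152 ka = 0.00364 m/yr = 3640 m/Myr

3640 m/Myr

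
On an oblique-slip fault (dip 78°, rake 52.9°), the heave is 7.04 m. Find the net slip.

42.5 m

dip-slip = heave / cos(dip) = 7.04 / cos(78°) = 33.86 m
net slip = dip-slip / sin(rake) = 33.86 / sin(52.9°) = 42.5 m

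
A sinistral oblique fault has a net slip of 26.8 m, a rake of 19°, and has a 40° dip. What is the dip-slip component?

dip-slip = net slip × sin(rake) = 26.8 m × sin(19°) = 8.73 m

8.73 m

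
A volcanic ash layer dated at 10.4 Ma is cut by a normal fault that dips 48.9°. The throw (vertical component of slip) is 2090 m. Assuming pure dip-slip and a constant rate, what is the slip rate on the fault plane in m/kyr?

dip-slip = throw / sin(dip) = 2090 m / sin(48.9°) = 2773 m
rate = 2773 m / 10.4 Ma = 0.000267 m/yr = 0.267 m/kyr

0.267 m/kyr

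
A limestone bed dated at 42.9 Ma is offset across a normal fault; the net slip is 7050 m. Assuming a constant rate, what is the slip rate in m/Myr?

rate = 7050 m / 42.9 Ma = 0.000164 m/yr = 164 m/Myr

164 m/Myr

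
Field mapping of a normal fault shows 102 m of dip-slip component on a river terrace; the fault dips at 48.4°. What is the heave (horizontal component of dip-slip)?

heave = dip-slip × cos(dip) = 102 m × cos(48.4°) = 67.7 m

67.7 m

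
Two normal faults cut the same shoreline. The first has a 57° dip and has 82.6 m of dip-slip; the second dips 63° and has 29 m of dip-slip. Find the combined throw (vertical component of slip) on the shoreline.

95.1 m

throw_A = 82.6 × sin(57°) = 69.27 m
throw_B = 29 × sin(63°) = 25.84 m
total = 69.27 + 25.84 = 95.1 m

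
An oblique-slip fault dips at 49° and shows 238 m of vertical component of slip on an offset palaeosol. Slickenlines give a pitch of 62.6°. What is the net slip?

dip-slip = throw / sin(dip) = 238 / sin(49°) = 315.4 m
net slip = dip-slip / sin(rake) = 315.4 / sin(62.6°) = 355 m

355 m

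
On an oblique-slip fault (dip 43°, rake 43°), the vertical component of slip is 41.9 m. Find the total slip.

dip-slip = throw / sin(dip) = 41.9 / sin(43°) = 61.44 m
net slip = dip-slip / sin(rake) = 61.44 / sin(43°) = 90.1 m

90.1 m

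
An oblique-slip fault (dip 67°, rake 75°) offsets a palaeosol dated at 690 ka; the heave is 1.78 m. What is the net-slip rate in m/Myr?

6.84 m/Myr

dip-slip = heave / cos(dip) = 1.78 / cos(67°) = 4.556 m
net slip = dip-slip / sin(rake) = 4.556 / sin(75°) = 4.716 m
rate = 4.716 m / 690 ka = 0.00000684 m/yr = 6.84 m/Myr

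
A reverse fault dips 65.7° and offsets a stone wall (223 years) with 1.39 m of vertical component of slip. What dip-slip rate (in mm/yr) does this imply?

dip-slip = throw / sin(dip) = 1.39 m / sin(65.7°) = 1.525 m
rate = 1.525 m / 223 years = 0.00684 m/yr = 6.84 mm/yr

6.84 mm/yr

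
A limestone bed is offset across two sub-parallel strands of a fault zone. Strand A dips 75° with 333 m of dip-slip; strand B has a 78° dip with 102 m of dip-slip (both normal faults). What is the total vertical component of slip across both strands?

421 m

throw_A = 333 × sin(75°) = 321.7 m
throw_B = 102 × sin(78°) = 99.77 m
total = 321.7 + 99.77 = 421 m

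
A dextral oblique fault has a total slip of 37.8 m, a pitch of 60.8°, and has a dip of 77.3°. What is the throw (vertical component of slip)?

32.2 m

dip-slip = net slip × sin(rake) = 37.8 m × sin(60.8°) = 33 m
throw = dip-slip × sin(dip) = 33 × sin(77.3°) = 32.2 m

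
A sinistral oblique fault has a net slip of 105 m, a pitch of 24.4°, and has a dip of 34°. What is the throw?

dip-slip = net slip × sin(rake) = 105 m × sin(24.4°) = 43.38 m
throw = dip-slip × sin(dip) = 43.38 × sin(34°) = 24.3 m

24.3 m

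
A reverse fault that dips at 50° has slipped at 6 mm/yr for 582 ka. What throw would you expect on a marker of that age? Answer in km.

2.68 km

dip-slip = rate × time = 6 mm/yr × 582 ka = 3492 m
throw = dip-slip × sin(dip) = 3492 × sin(50°) = 2680 m = 2.68 km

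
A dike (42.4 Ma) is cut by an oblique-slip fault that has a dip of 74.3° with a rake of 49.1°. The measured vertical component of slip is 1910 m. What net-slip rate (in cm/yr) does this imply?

0.00619 cm/yr

dip-slip = throw / sin(dip) = 1910 / sin(74.3°) = 1984 m
net slip = dip-slip / sin(rake) = 1984 / sin(49.1°) = 2625 m
rate = 2625 m / 42.4 Ma = 0.0000619 m/yr = 0.00619 cm/yr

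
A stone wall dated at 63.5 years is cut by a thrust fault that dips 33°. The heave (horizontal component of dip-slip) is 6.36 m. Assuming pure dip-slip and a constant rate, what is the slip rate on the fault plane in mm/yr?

119 mm/yr

dip-slip = heave / cos(dip) = 6.36 m / cos(33°) = 7.583 m
rate = 7.583 m / 63.5 years = 0.119 m/yr = 119 mm/yr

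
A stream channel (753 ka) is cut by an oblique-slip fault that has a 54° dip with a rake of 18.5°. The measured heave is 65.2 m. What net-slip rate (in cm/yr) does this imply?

0.0464 cm/yr

dip-slip = heave / cos(dip) = 65.2 / cos(54°) = 110.9 m
net slip = dip-slip / sin(rake) = 110.9 / sin(18.5°) = 349.6 m
rate = 349.6 m / 753 ka = 0.000464 m/yr = 0.0464 cm/yr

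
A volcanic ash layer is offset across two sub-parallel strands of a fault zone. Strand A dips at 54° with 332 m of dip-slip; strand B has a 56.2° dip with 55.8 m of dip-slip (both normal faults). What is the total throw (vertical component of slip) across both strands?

315 m

throw_A = 332 × sin(54°) = 268.6 m
throw_B = 55.8 × sin(56.2°) = 46.37 m
total = 268.6 + 46.37 = 315 m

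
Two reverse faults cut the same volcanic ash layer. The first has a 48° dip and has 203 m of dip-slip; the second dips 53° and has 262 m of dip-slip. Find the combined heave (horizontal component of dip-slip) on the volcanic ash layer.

heave_A = 203 × cos(48°) = 135.8 m
heave_B = 262 × cos(53°) = 157.7 m
total = 135.8 + 157.7 = 294 m

294 m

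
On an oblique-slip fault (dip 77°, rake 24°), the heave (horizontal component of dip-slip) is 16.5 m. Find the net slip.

dip-slip = heave / cos(dip) = 16.5 / cos(77°) = 73.35 m
net slip = dip-slip / sin(rake) = 73.35 / sin(24°) = 180 m

180 m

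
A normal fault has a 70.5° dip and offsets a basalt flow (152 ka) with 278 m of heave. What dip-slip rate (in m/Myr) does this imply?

5480 m/Myr

dip-slip = heave / cos(dip) = 278 m / cos(70.5°) = 832.8 m
rate = 832.8 m / 152 ka = 0.00548 m/yr = 5480 m/Myr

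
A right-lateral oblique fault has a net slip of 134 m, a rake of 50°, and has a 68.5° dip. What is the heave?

37.6 m

dip-slip = net slip × sin(rake) = 134 m × sin(50°) = 102.6 m
heave = dip-slip × cos(dip) = 102.6 × cos(68.5°) = 37.6 m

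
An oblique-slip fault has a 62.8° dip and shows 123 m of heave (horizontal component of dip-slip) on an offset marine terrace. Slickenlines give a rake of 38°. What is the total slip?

437 m

dip-slip = heave / cos(dip) = 123 / cos(62.8°) = 269.1 m
net slip = dip-slip / sin(rake) = 269.1 / sin(38°) = 437 m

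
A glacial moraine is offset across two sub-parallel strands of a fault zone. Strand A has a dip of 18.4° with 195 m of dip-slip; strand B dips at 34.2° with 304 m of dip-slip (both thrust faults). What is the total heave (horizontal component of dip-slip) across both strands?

heave_A = 195 × cos(18.4°) = 185 m
heave_B = 304 × cos(34.2°) = 251.4 m
total = 185 + 251.4 = 436 m

436 m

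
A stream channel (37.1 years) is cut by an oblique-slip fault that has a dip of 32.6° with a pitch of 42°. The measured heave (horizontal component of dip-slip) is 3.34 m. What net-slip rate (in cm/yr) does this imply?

16 cm/yr

dip-slip = heave / cos(dip) = 3.34 / cos(32.6°) = 3.965 m
net slip = dip-slip / sin(rake) = 3.965 / sin(42°) = 5.925 m
rate = 5.925 m / 37.1 years = 0.160 m/yr = 16 cm/yr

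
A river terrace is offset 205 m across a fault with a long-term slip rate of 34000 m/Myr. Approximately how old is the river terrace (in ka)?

6.03 ka

age = offset / rate = 205 m / (34000 m/Myr) = 6030 yr = 6.03 ka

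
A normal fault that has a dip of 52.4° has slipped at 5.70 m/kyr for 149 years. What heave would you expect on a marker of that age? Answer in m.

dip-slip = rate × time = 5.70 m/kyr × 149 years = 0.8493 m
heave = dip-slip × cos(dip) = 0.8493 × cos(52.4°) = 0.518 m

0.518 m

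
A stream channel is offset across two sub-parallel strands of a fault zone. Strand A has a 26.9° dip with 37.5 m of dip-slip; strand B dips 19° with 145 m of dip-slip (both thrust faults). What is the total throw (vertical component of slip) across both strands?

throw_A = 37.5 × sin(26.9°) = 16.97 m
throw_B = 145 × sin(19°) = 47.21 m
total = 16.97 + 47.21 = 64.2 m

64.2 m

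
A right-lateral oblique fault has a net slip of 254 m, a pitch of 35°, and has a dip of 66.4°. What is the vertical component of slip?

134 m

dip-slip = net slip × sin(rake) = 254 m × sin(35°) = 145.7 m
throw = dip-slip × sin(dip) = 145.7 × sin(66.4°) = 134 m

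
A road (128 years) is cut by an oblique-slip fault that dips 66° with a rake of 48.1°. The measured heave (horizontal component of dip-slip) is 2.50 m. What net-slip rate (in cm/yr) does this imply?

6.45 cm/yr

dip-slip = heave / cos(dip) = 2.50 / cos(66°) = 6.146 m
net slip = dip-slip / sin(rake) = 6.146 / sin(48.1°) = 8.258 m
rate = 8.258 m / 128 years = 0.0645 m/yr = 6.45 cm/yr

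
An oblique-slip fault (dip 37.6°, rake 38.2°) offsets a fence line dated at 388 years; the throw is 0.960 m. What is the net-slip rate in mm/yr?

dip-slip = throw / sin(dip) = 0.960 / sin(37.6°) = 1.573 m
net slip = dip-slip / sin(rake) = 1.573 / sin(38.2°) = 2.544 m
rate = 2.544 m / 388 years = 0.00656 m/yr = 6.56 mm/yr

6.56 mm/yr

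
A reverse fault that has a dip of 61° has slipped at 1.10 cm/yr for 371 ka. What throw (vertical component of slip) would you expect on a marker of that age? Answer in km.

dip-slip = rate × time = 1.10 cm/yr × 371 ka = 4081 m
throw = dip-slip × sin(dip) = 4081 × sin(61°) = 3570 m = 3.57 km

3.57 km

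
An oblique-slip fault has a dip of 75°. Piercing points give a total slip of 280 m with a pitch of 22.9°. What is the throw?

dip-slip = net slip × sin(rake) = 280 m × sin(22.9°) = 109 m
throw = dip-slip × sin(dip) = 109 × sin(75°) = 105 m

105 m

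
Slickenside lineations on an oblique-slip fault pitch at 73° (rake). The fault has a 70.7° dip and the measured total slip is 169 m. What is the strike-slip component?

49.4 m

strike-slip = net slip × cos(rake) = 169 m × cos(73°) = 49.4 m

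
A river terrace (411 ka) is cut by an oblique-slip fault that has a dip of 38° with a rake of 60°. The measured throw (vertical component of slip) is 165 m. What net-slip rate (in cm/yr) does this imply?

dip-slip = throw / sin(dip) = 165 / sin(38°) = 268 m
net slip = dip-slip / sin(rake) = 268 / sin(60°) = 309.5 m
rate = 309.5 m / 411 ka = 0.000753 m/yr = 0.0753 cm/yr

0.0753 cm/yr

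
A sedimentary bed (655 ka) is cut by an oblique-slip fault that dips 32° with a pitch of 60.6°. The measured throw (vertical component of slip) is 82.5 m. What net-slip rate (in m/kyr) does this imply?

0.273 m/kyr

dip-slip = throw / sin(dip) = 82.5 / sin(32°) = 155.7 m
net slip = dip-slip / sin(rake) = 155.7 / sin(60.6°) = 178.7 m
rate = 178.7 m / 655 ka = 0.000273 m/yr = 0.273 m/kyr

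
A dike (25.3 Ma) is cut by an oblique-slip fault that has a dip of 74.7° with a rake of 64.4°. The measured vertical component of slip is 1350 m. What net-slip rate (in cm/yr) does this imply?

0.00613 cm/yr

dip-slip = throw / sin(dip) = 1350 / sin(74.7°) = 1400 m
net slip = dip-slip / sin(rake) = 1400 / sin(64.4°) = 1552 m
rate = 1552 m / 25.3 Ma = 0.0000613 m/yr = 0.00613 cm/yr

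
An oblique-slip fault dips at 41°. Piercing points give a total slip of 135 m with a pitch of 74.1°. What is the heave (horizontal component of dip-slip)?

98 m

dip-slip = net slip × sin(rake) = 135 m × sin(74.1°) = 129.8 m
heave = dip-slip × cos(dip) = 129.8 × cos(41°) = 98 m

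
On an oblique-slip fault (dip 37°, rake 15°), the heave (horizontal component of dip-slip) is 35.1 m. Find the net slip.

170 m

dip-slip = heave / cos(dip) = 35.1 / cos(37°) = 43.95 m
net slip = dip-slip / sin(rake) = 43.95 / sin(15°) = 170 m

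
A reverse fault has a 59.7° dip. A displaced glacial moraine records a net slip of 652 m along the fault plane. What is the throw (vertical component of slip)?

throw = dip-slip × sin(dip) = 652 m × sin(59.7°) = 563 m

563 m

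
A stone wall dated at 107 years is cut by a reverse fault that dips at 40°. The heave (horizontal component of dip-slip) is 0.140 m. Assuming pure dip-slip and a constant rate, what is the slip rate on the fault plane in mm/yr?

1.71 mm/yr

dip-slip = heave / cos(dip) = 0.140 m / cos(40°) = 0.1828 m
rate = 0.1828 m / 107 years = 0.00171 m/yr = 1.71 mm/yr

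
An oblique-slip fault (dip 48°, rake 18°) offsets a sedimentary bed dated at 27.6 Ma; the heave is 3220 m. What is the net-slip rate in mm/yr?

0.564 mm/yr

dip-slip = heave / cos(dip) = 3220 / cos(48°) = 4812 m
net slip = dip-slip / sin(rake) = 4812 / sin(18°) = 15570 m
rate = 15570 m / 27.6 Ma = 0.000564 m/yr = 0.564 mm/yr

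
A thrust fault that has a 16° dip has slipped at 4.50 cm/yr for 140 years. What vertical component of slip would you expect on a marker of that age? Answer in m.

1.74 m

dip-slip = rate × time = 4.50 cm/yr × 140 years = 6.300 m
throw = dip-slip × sin(dip) = 6.300 × sin(16°) = 1.74 m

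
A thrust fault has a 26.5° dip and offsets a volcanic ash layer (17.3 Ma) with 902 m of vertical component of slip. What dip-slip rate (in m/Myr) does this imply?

117 m/Myr

dip-slip = throw / sin(dip) = 902 m / sin(26.5°) = 2022 m
rate = 2022 m / 17.3 Ma = 0.000117 m/yr = 117 m/Myr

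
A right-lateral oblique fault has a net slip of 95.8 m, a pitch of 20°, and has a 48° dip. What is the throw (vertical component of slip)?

24.3 m

dip-slip = net slip × sin(rake) = 95.8 m × sin(20°) = 32.77 m
throw = dip-slip × sin(dip) = 32.77 × sin(48°) = 24.3 m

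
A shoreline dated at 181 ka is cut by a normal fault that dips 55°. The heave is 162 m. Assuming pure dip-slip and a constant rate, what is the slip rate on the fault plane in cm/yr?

0.156 cm/yr

dip-slip = heave / cos(dip) = 162 m / cos(55°) = 282.4 m
rate = 282.4 m / 181 ka = 0.00156 m/yr = 0.156 cm/yr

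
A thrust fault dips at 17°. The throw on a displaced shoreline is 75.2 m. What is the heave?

246 m

heave = throw / tan(dip) = 75.2 / tan(17°) = 246 m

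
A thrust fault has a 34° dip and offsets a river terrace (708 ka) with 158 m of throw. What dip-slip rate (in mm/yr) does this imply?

0.399 mm/yr

dip-slip = throw / sin(dip) = 158 m / sin(34°) = 282.6 m
rate = 282.6 m / 708 ka = 0.000399 m/yr = 0.399 mm/yr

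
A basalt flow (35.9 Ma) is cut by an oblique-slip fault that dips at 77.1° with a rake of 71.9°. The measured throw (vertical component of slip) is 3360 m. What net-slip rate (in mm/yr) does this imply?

dip-slip = throw / sin(dip) = 3360 / sin(77.1°) = 3447 m
net slip = dip-slip / sin(rake) = 3447 / sin(71.9°) = 3626 m
rate = 3626 m / 35.9 Ma = 0.000101 m/yr = 0.101 mm/yr

0.101 mm/yr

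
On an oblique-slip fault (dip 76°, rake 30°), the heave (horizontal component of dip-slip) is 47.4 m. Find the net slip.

dip-slip = heave / cos(dip) = 47.4 / cos(76°) = 195.9 m
net slip = dip-slip / sin(rake) = 195.9 / sin(30°) = 392 m

392 m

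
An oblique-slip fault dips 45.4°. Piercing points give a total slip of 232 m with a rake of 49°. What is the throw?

125 m

dip-slip = net slip × sin(rake) = 232 m × sin(49°) = 175.1 m
throw = dip-slip × sin(dip) = 175.1 × sin(45.4°) = 125 m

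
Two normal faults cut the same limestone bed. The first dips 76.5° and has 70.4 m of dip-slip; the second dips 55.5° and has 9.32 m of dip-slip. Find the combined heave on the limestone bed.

heave_A = 70.4 × cos(76.5°) = 16.43 m
heave_B = 9.32 × cos(55.5°) = 5.279 m
total = 16.43 + 5.279 = 21.7 m

21.7 m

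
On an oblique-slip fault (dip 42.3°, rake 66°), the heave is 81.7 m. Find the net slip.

121 m

dip-slip = heave / cos(dip) = 81.7 / cos(42.3°) = 110.5 m
net slip = dip-slip / sin(rake) = 110.5 / sin(66°) = 121 m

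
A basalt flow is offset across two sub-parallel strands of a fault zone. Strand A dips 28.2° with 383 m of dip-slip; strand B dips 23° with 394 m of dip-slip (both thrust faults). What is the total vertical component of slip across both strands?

throw_A = 383 × sin(28.2°) = 181 m
throw_B = 394 × sin(23°) = 153.9 m
total = 181 + 153.9 = 335 m

335 m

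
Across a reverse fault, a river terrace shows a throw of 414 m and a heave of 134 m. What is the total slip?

435 m

net slip = √(throw² + heave²) = √(414² + 134²) = 435 m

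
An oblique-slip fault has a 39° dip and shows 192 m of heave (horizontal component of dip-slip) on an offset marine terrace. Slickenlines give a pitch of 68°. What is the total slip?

dip-slip = heave / cos(dip) = 192 / cos(39°) = 247.1 m
net slip = dip-slip / sin(rake) = 247.1 / sin(68°) = 266 m

266 m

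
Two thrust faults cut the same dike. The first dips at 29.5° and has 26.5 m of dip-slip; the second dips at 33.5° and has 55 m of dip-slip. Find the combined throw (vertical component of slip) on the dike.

43.4 m

throw_A = 26.5 × sin(29.5°) = 13.05 m
throw_B = 55 × sin(33.5°) = 30.36 m
total = 13.05 + 30.36 = 43.4 m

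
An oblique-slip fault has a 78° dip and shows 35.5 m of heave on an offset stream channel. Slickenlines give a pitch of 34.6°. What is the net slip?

301 m

dip-slip = heave / cos(dip) = 35.5 / cos(78°) = 170.7 m
net slip = dip-slip / sin(rake) = 170.7 / sin(34.6°) = 301 m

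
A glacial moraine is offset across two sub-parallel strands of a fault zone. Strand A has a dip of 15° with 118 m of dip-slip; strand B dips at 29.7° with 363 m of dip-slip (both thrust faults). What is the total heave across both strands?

429 m

heave_A = 118 × cos(15°) = 114 m
heave_B = 363 × cos(29.7°) = 315.3 m
total = 114 + 315.3 = 429 m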